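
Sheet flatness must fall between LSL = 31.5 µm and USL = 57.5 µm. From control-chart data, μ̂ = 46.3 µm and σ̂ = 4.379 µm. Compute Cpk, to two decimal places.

0.85

Cpu = (USL − μ̂) / (3σ̂) = (57.5 − 46.3) / (3 × 4.379) = 0.8526; Cpl = (μ̂ − LSL) / (3σ̂) = (46.3 − 31.5) / (3 × 4.379) = 1.1266; Cpk = min(Cpu, Cpl) = 0.8526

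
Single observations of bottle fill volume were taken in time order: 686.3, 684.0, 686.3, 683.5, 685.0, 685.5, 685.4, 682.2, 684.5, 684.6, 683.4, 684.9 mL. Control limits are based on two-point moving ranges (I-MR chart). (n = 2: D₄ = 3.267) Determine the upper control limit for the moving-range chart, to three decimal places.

5.287

Moving ranges: 2.3, 2.3, 2.8, 1.5, 0.5, 0.1, 3.2, 2.3, 0.1, 1.2, 1.5; M̄R̄ = 17.8000 / 11 = 1.6182
UCL_MR = D₄·M̄R̄ = 3.267 × 1.6182 = 5.2866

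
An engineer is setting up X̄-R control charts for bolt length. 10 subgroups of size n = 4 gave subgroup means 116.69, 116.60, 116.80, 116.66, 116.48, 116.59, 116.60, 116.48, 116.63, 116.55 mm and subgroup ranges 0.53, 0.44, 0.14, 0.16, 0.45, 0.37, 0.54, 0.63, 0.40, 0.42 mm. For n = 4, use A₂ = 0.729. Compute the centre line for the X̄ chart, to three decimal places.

116.608

X̄̄ = (116.69 + 116.60 + 116.80 + 116.66 + 116.48 + 116.59 + 116.60 + 116.48 + 116.63 + 116.55) / 10 = 1166.0800 / 10 = 116.6080
CL = X̄̄ = 116.6080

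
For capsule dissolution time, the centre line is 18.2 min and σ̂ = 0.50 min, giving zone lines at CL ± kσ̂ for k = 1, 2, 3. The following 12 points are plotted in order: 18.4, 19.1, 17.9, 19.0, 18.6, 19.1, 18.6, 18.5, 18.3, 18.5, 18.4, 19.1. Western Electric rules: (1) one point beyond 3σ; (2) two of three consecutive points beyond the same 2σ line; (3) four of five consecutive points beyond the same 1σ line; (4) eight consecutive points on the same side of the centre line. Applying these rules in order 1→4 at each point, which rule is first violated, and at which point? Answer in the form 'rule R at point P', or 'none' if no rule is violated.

rule 4 at point 11

Zone of each point (C = within 1σ̂, B = 1σ̂–2σ̂, A = 2σ̂–3σ̂, * = beyond 3σ̂; sign = side of CL): 1:+C, 2:+B, 3:-C, 4:+B, 5:+C, 6:+B, 7:+C, 8:+C, 9:+C, 10:+C, 11:+C, 12:+B
Rule 4 (eight consecutive points on the same side of the centre line) is satisfied at point 11.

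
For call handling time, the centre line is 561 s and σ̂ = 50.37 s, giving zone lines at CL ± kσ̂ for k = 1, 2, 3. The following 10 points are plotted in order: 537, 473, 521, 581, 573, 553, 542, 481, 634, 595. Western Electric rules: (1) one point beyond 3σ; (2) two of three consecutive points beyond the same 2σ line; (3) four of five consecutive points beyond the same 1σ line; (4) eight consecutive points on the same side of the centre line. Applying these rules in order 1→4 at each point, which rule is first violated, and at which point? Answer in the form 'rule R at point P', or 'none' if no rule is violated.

none

Zone of each point (C = within 1σ̂, B = 1σ̂–2σ̂, A = 2σ̂–3σ̂, * = beyond 3σ̂; sign = side of CL): 1:-C, 2:-B, 3:-C, 4:+C, 5:+C, 6:-C, 7:-C, 8:-B, 9:+B, 10:+C
No rule fires across all 10 points.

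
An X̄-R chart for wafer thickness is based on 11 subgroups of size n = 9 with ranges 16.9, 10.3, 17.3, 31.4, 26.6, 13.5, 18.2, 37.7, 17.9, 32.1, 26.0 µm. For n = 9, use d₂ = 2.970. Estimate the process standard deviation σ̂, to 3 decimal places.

7.588

R̄ = (16.9 + 10.3 + 17.3 + 31.4 + 26.6 + 13.5 + 18.2 + 37.7 + 17.9 + 32.1 + 26.0) / 11 = 22.5364
σ̂ = R̄ / d₂ = 22.5364 / 2.970 = 7.5880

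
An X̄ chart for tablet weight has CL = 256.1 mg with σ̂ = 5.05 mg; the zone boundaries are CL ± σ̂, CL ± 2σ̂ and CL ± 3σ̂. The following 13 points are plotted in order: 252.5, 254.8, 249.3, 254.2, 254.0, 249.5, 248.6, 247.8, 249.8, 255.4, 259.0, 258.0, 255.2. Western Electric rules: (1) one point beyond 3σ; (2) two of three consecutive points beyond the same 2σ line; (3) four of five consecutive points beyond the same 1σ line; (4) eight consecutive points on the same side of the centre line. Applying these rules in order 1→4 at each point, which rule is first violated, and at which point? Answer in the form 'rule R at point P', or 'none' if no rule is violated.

Zone of each point (C = within 1σ̂, B = 1σ̂–2σ̂, A = 2σ̂–3σ̂, * = beyond 3σ̂; sign = side of CL): 1:-C, 2:-C, 3:-B, 4:-C, 5:-C, 6:-B, 7:-B, 8:-B, 9:-B, 10:-C, 11:+C, 12:+C, 13:-C
Rule 4 (eight consecutive points on the same side of the centre line) is satisfied at point 8.

rule 4 at point 8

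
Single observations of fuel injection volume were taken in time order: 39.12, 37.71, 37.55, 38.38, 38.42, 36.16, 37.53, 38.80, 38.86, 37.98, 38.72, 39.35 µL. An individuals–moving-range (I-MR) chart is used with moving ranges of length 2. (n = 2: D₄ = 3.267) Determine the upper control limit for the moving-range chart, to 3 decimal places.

2.866

Moving ranges: 1.41, 0.16, 0.83, 0.04, 2.26, 1.37, 1.27, 0.06, 0.88, 0.74, 0.63; M̄R̄ = 9.6500 / 11 = 0.8773
UCL_MR = D₄·M̄R̄ = 3.267 × 0.8773 = 2.8660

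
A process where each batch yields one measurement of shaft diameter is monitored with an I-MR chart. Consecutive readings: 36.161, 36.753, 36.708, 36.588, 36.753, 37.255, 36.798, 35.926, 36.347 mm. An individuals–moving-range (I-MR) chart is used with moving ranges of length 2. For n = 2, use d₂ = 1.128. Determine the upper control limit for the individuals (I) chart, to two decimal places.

37.64

X̄ = (36.161 + 36.753 + 36.708 + 36.588 + 36.753 + 37.255 + 36.798 + 35.926 + 36.347) / 9 = 36.5877
Moving ranges: 0.592, 0.045, 0.120, 0.165, 0.502, 0.457, 0.872, 0.421; M̄R̄ = 3.1740 / 8 = 0.3967
UCL = X̄ + 3·M̄R̄/d₂ = 36.5877 + 3 × 0.3967 / 1.128 = 37.6429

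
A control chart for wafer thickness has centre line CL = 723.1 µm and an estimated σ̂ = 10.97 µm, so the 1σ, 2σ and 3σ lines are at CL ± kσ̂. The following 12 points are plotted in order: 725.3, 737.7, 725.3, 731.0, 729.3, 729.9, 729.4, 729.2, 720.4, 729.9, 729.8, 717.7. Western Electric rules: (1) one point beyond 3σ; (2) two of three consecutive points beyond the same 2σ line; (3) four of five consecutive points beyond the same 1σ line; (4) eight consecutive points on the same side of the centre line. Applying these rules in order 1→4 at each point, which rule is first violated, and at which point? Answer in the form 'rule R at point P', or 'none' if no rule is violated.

rule 4 at point 8

Zone of each point (C = within 1σ̂, B = 1σ̂–2σ̂, A = 2σ̂–3σ̂, * = beyond 3σ̂; sign = side of CL): 1:+C, 2:+B, 3:+C, 4:+C, 5:+C, 6:+C, 7:+C, 8:+C, 9:-C, 10:+C, 11:+C, 12:-C
Rule 4 (eight consecutive points on the same side of the centre line) is satisfied at point 8.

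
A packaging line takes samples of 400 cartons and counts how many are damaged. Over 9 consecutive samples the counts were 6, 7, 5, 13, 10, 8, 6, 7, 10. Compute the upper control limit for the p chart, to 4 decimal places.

p̄ = Σdᵢ / (k·n) = 72 / (9 × 400) = 0.02000
UCL = p̄ + 3·√(p̄(1−p̄)/n) = 0.02000 + 3 × √(0.02000×0.98000/400) = 0.02000 + 3 × 0.00700 = 0.04100

0.0410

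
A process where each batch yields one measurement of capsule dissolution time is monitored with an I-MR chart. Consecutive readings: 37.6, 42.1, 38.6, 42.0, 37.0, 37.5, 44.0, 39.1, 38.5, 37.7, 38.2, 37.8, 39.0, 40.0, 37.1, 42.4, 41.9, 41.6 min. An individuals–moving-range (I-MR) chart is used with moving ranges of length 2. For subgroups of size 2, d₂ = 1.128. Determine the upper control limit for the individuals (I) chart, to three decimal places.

X̄ = (37.6 + 42.1 + 38.6 + 42.0 + 37.0 + 37.5 + 44.0 + 39.1 + 38.5 + 37.7 + 38.2 + 37.8 + 39.0 + 40.0 + 37.1 + 42.4 + 41.9 + 41.6) / 18 = 39.5611
Moving ranges: 4.5, 3.5, 3.4, 5.0, 0.5, 6.5, 4.9, 0.6, 0.8, 0.5, 0.4, 1.2, 1.0, 2.9, 5.3, 0.5, 0.3; M̄R̄ = 41.8000 / 17 = 2.4588
UCL = X̄ + 3·M̄R̄/d₂ = 39.5611 + 3 × 2.4588 / 1.128 = 46.1005

46.101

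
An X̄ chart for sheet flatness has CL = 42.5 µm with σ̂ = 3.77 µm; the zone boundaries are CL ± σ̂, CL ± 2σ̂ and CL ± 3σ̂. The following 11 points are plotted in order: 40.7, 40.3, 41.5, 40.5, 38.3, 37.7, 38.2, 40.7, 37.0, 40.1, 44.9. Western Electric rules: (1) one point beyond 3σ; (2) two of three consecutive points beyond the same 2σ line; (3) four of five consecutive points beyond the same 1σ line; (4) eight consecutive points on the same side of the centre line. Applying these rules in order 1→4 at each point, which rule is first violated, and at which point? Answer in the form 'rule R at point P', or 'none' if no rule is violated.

rule 4 at point 8

Zone of each point (C = within 1σ̂, B = 1σ̂–2σ̂, A = 2σ̂–3σ̂, * = beyond 3σ̂; sign = side of CL): 1:-C, 2:-C, 3:-C, 4:-C, 5:-B, 6:-B, 7:-B, 8:-C, 9:-B, 10:-C, 11:+C
Rule 4 (eight consecutive points on the same side of the centre line) is satisfied at point 8.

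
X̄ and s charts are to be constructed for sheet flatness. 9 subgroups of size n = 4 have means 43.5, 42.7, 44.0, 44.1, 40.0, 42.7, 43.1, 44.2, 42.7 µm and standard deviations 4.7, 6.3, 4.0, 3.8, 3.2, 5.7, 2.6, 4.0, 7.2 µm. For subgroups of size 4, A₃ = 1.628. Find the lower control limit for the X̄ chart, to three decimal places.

X̄̄ = (43.5 + 42.7 + 44.0 + 44.1 + 40.0 + 42.7 + 43.1 + 44.2 + 42.7) / 9 = 43.0000
s̄ = (4.7 + 6.3 + 4.0 + 3.8 + 3.2 + 5.7 + 2.6 + 4.0 + 7.2) / 9 = 4.6111
LCL = X̄̄ − A₃·s̄ = 43.0000 − 1.628 × 4.6111 = 35.4931

35.493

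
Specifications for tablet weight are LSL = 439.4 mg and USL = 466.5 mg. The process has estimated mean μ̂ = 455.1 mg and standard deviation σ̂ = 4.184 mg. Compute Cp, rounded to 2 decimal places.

Cp = (USL − LSL) / (6σ̂) = (466.5 − 439.4) / (6 × 4.184) = 27.1000 / 25.1040 = 1.0795

1.08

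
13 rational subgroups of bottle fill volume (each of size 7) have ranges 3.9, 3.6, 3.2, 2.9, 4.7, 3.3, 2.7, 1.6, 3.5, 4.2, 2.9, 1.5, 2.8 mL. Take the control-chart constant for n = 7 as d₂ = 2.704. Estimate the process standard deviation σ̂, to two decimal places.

R̄ = (3.9 + 3.6 + 3.2 + 2.9 + 4.7 + 3.3 + 2.7 + 1.6 + 3.5 + 4.2 + 2.9 + 1.5 + 2.8) / 13 = 3.1385
σ̂ = R̄ / d₂ = 3.1385 / 2.704 = 1.1607

1.16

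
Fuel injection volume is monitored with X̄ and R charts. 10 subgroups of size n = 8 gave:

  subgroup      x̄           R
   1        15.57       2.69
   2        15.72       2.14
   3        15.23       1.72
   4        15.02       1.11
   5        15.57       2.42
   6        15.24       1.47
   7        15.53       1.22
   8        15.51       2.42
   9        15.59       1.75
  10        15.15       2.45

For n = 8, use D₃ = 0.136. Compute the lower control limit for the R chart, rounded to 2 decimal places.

R̄ = (2.69 + 2.14 + 1.72 + 1.11 + 2.42 + 1.47 + 1.22 + 2.42 + 1.75 + 2.45) / 10 = 19.3900 / 10 = 1.9390
LCL_R = D₃·R̄ = 0.136 × 1.9390 = 0.2637

0.26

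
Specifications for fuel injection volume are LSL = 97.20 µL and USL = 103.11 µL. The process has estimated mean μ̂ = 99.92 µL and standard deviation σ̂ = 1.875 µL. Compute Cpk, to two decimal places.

0.48

Cpu = (USL − μ̂) / (3σ̂) = (103.11 − 99.92) / (3 × 1.875) = 0.5671; Cpl = (μ̂ − LSL) / (3σ̂) = (99.92 − 97.20) / (3 × 1.875) = 0.4836; Cpk = min(Cpu, Cpl) = 0.4836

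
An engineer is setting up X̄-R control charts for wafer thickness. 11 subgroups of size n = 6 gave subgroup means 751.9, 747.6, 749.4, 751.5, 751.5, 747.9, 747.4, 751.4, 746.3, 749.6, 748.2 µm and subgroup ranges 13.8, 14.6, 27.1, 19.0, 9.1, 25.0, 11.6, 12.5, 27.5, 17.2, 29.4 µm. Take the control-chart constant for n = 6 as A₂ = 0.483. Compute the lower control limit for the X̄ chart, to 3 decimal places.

740.256

X̄̄ = (751.9 + 747.6 + 749.4 + 751.5 + 751.5 + 747.9 + 747.4 + 751.4 + 746.3 + 749.6 + 748.2) / 11 = 8242.7000 / 11 = 749.3364
R̄ = (13.8 + 14.6 + 27.1 + 19.0 + 9.1 + 25.0 + 11.6 + 12.5 + 27.5 + 17.2 + 29.4) / 11 = 206.8000 / 11 = 18.8000
LCL = X̄̄ − A₂·R̄ = 749.3364 − 0.483 × 18.8000 = 740.2560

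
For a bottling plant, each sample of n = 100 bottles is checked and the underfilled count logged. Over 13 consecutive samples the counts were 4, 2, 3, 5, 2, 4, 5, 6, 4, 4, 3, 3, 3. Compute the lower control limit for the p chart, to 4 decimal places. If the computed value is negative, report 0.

p̄ = Σdᵢ / (k·n) = 48 / (13 × 100) = 0.03692
LCL = p̄ − 3·√(p̄(1−p̄)/n) = 0.03692 − 3 × 0.01886 = -0.01965 → 0 (negative, so LCL = 0)

0.0000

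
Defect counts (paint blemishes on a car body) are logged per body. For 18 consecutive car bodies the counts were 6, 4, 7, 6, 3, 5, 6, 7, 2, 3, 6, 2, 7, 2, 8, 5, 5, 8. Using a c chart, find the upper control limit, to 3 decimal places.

11.893

c̄ = (6 + 4 + 7 + 6 + 3 + 5 + 6 + 7 + 2 + 3 + 6 + 2 + 7 + 2 + 8 + 5 + 5 + 8) / 18 = 92 / 18 = 5.1111
UCL = c̄ + 3√c̄ = 5.1111 + 3 × √5.1111 = 5.1111 + 3 × 2.2608 = 11.8934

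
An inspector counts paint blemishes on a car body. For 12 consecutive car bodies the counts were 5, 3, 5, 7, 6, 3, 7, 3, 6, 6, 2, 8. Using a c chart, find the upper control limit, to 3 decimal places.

c̄ = (5 + 3 + 5 + 7 + 6 + 3 + 7 + 3 + 6 + 6 + 2 + 8) / 12 = 61 / 12 = 5.0833
UCL = c̄ + 3√c̄ = 5.0833 + 3 × √5.0833 = 5.0833 + 3 × 2.2546 = 11.8472

11.847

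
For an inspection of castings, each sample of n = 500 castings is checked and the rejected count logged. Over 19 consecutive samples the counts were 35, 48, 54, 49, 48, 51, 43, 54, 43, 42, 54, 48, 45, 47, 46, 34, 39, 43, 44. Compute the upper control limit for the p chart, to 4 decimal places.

p̄ = Σdᵢ / (k·n) = 867 / (19 × 500) = 0.09126
UCL = p̄ + 3·√(p̄(1−p̄)/n) = 0.09126 + 3 × √(0.09126×0.90874/500) = 0.09126 + 3 × 0.01288 = 0.12990

0.1299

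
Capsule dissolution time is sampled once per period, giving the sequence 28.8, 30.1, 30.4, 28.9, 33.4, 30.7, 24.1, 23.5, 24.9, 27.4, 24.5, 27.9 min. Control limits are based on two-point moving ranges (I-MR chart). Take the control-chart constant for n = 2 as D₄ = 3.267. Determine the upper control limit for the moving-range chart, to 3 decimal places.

8.227

Moving ranges: 1.3, 0.3, 1.5, 4.5, 2.7, 6.6, 0.6, 1.4, 2.5, 2.9, 3.4; M̄R̄ = 27.7000 / 11 = 2.5182
UCL_MR = D₄·M̄R̄ = 3.267 × 2.5182 = 8.2269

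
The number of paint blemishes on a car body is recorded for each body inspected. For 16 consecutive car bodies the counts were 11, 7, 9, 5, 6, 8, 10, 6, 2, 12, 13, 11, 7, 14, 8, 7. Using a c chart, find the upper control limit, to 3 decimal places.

c̄ = (11 + 7 + 9 + 5 + 6 + 8 + 10 + 6 + 2 + 12 + 13 + 11 + 7 + 14 + 8 + 7) / 16 = 136 / 16 = 8.5000
UCL = c̄ + 3√c̄ = 8.5000 + 3 × √8.5000 = 8.5000 + 3 × 2.9155 = 17.2464

17.246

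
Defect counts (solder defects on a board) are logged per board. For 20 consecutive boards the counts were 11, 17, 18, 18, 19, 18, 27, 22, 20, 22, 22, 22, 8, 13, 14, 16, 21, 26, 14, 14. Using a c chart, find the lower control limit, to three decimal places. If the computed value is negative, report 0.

5.337

c̄ = (11 + 17 + 18 + 18 + 19 + 18 + 27 + 22 + 20 + 22 + 22 + 22 + 8 + 13 + 14 + 16 + 21 + 26 + 14 + 14) / 20 = 362 / 20 = 18.1000
LCL = c̄ − 3√c̄ = 18.1000 − 3 × 4.2544 = 5.3368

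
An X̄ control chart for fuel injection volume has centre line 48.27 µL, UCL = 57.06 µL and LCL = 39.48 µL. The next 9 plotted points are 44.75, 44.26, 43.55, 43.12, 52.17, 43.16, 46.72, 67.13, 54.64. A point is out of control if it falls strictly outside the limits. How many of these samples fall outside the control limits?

Compare each point to [39.48, 57.06]: sample 8 = 67.13 > UCL.

1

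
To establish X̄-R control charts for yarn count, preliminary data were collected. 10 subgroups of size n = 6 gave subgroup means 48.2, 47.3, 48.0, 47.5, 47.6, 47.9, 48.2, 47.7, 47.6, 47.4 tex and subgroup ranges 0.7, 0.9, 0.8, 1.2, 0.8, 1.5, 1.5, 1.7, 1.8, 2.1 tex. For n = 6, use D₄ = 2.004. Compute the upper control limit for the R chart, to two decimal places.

2.61

R̄ = (0.7 + 0.9 + 0.8 + 1.2 + 0.8 + 1.5 + 1.5 + 1.7 + 1.8 + 2.1) / 10 = 13.0000 / 10 = 1.3000
UCL_R = D₄·R̄ = 2.004 × 1.3000 = 2.6052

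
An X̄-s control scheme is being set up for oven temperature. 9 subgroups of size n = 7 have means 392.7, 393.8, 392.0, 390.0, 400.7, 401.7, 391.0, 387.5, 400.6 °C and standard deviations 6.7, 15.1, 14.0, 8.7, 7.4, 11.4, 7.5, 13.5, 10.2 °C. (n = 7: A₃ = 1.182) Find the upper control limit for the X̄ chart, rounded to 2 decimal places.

406.86

X̄̄ = (392.7 + 393.8 + 392.0 + 390.0 + 400.7 + 401.7 + 391.0 + 387.5 + 400.6) / 9 = 394.4444
s̄ = (6.7 + 15.1 + 14.0 + 8.7 + 7.4 + 11.4 + 7.5 + 13.5 + 10.2) / 9 = 10.5000
UCL = X̄̄ + A₃·s̄ = 394.4444 + 1.182 × 10.5000 = 406.8554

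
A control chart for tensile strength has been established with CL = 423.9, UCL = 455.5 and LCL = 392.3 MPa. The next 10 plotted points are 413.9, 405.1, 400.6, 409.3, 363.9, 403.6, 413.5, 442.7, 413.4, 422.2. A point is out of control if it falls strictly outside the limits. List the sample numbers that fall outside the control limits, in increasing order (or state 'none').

5

Compare each point to [392.3, 455.5]: sample 5 = 363.9 < LCL.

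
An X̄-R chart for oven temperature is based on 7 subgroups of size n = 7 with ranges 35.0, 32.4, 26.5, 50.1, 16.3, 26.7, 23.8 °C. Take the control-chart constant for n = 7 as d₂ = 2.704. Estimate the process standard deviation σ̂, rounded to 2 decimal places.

11.14

R̄ = (35.0 + 32.4 + 26.5 + 50.1 + 16.3 + 26.7 + 23.8) / 7 = 30.1143
σ̂ = R̄ / d₂ = 30.1143 / 2.704 = 11.1369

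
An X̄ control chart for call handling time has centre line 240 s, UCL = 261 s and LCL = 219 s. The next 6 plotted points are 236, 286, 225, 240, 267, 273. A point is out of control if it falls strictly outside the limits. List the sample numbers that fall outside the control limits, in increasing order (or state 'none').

Compare each point to [219, 261]: sample 2 = 286 > UCL; sample 5 = 267 > UCL; sample 6 = 273 > UCL.

2, 5, 6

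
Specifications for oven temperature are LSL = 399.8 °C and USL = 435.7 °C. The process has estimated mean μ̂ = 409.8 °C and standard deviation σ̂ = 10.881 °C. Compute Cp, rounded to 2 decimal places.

Cp = (USL − LSL) / (6σ̂) = (435.7 − 399.8) / (6 × 10.881) = 35.9000 / 65.2860 = 0.5499

0.55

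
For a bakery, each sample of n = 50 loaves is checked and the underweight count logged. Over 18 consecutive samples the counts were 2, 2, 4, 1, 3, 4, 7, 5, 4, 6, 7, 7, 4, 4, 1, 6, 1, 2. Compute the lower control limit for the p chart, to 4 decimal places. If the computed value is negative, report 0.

p̄ = Σdᵢ / (k·n) = 70 / (18 × 50) = 0.07778
LCL = p̄ − 3·√(p̄(1−p̄)/n) = 0.07778 − 3 × 0.03788 = -0.03585 → 0 (negative, so LCL = 0)

0.0000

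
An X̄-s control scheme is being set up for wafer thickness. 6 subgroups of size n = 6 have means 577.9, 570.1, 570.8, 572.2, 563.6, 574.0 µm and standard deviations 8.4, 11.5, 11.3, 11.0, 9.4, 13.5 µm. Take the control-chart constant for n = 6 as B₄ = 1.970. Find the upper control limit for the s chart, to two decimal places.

s̄ = (8.4 + 11.5 + 11.3 + 11.0 + 9.4 + 13.5) / 6 = 10.8500
UCL_s = B₄·s̄ = 1.970 × 10.8500 = 21.3745

21.37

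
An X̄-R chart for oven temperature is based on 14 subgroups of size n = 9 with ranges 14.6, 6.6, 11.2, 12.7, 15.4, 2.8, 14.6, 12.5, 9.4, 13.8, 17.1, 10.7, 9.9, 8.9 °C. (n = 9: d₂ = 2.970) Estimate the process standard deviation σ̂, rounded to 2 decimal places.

R̄ = (14.6 + 6.6 + 11.2 + 12.7 + 15.4 + 2.8 + 14.6 + 12.5 + 9.4 + 13.8 + 17.1 + 10.7 + 9.9 + 8.9) / 14 = 11.4429
σ̂ = R̄ / d₂ = 11.4429 / 2.970 = 3.8528

3.85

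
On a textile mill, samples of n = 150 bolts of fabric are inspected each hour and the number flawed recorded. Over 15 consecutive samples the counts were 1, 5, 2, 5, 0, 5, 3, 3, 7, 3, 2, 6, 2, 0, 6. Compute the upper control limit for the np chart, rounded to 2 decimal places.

p̄ = Σdᵢ / (k·n) = 50 / (15 × 150) = 0.02222
UCL = np̄ + 3·√(np̄(1−p̄)) = 3.3333 + 3 × √(3.3333×0.97778) = 3.3333 + 3 × 1.8053 = 8.7494

8.75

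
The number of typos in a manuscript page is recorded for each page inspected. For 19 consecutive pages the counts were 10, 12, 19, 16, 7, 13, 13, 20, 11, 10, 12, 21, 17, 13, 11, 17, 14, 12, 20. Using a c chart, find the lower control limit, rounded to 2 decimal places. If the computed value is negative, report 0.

c̄ = (10 + 12 + 19 + 16 + 7 + 13 + 13 + 20 + 11 + 10 + 12 + 21 + 17 + 13 + 11 + 17 + 14 + 12 + 20) / 19 = 268 / 19 = 14.1053
LCL = c̄ − 3√c̄ = 14.1053 − 3 × 3.7557 = 2.8382

2.84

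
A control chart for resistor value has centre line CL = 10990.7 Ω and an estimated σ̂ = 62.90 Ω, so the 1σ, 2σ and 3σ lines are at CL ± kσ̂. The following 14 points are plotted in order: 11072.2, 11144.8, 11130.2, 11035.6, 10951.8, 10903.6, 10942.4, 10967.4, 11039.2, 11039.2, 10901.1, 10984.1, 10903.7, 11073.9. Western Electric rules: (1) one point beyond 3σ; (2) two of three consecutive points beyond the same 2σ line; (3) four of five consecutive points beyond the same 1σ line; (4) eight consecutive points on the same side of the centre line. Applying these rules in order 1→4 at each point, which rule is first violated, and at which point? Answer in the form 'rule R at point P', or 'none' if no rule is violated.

Zone of each point (C = within 1σ̂, B = 1σ̂–2σ̂, A = 2σ̂–3σ̂, * = beyond 3σ̂; sign = side of CL): 1:+B, 2:+A, 3:+A, 4:+C, 5:-C, 6:-B, 7:-C, 8:-C, 9:+C, 10:+C, 11:-B, 12:-C, 13:-B, 14:+B
Rule 2 (two of three consecutive points beyond the same 2σ limit) is satisfied at point 3.

rule 2 at point 3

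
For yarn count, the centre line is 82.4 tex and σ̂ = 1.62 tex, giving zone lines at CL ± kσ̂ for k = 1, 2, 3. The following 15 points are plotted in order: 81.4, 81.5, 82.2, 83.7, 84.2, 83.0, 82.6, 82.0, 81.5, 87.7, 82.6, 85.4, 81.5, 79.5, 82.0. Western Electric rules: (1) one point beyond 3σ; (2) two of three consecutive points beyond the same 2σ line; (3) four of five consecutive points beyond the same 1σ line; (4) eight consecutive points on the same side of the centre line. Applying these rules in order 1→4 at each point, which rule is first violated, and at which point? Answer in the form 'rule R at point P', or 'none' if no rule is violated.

rule 1 at point 10

Zone of each point (C = within 1σ̂, B = 1σ̂–2σ̂, A = 2σ̂–3σ̂, * = beyond 3σ̂; sign = side of CL): 1:-C, 2:-C, 3:-C, 4:+C, 5:+B, 6:+C, 7:+C, 8:-C, 9:-C, 10:+*, 11:+C, 12:+B, 13:-C, 14:-B, 15:-C
Rule 1 (one point beyond the 3σ limits) is satisfied at point 10.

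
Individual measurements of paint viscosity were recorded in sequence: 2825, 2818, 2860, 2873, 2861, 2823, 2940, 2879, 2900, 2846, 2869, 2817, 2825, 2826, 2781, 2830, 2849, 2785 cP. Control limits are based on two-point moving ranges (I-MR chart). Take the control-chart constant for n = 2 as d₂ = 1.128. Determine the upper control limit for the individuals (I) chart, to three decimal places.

X̄ = (2825 + 2818 + 2860 + 2873 + 2861 + 2823 + 2940 + 2879 + 2900 + 2846 + 2869 + 2817 + 2825 + 2826 + 2781 + 2830 + 2849 + 2785) / 18 = 2844.8333
Moving ranges: 7, 42, 13, 12, 38, 117, 61, 21, 54, 23, 52, 8, 1, 45, 49, 19, 64; M̄R̄ = 626.0000 / 17 = 36.8235
UCL = X̄ + 3·M̄R̄/d₂ = 2844.8333 + 3 × 36.8235 / 1.128 = 2942.7683

2942.768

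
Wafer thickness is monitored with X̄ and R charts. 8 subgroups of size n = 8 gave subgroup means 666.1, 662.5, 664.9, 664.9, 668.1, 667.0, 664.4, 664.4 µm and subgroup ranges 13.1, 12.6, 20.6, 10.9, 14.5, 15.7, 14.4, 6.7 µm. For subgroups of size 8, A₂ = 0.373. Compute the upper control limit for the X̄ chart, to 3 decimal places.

670.346

X̄̄ = (666.1 + 662.5 + 664.9 + 664.9 + 668.1 + 667.0 + 664.4 + 664.4) / 8 = 5322.3000 / 8 = 665.2875
R̄ = (13.1 + 12.6 + 20.6 + 10.9 + 14.5 + 15.7 + 14.4 + 6.7) / 8 = 108.5000 / 8 = 13.5625
UCL = X̄̄ + A₂·R̄ = 665.2875 + 0.373 × 13.5625 = 670.3463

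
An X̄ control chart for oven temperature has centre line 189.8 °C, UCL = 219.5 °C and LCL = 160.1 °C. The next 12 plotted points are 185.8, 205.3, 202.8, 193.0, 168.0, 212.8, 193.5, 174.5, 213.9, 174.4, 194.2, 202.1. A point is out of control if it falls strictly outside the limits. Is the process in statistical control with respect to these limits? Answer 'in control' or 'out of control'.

in control

All 12 points lie within [160.1, 219.5].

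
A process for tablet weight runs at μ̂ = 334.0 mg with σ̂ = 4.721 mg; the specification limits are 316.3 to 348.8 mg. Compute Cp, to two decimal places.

1.15

Cp = (USL − LSL) / (6σ̂) = (348.8 − 316.3) / (6 × 4.721) = 32.5000 / 28.3260 = 1.1474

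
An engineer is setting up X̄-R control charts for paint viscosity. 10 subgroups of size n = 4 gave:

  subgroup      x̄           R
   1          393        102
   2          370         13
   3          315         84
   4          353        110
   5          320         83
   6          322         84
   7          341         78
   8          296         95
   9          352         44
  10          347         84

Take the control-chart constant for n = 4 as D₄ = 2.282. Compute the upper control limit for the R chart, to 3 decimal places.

177.311

R̄ = (102 + 13 + 84 + 110 + 83 + 84 + 78 + 95 + 44 + 84) / 10 = 777.0000 / 10 = 77.7000
UCL_R = D₄·R̄ = 2.282 × 77.7000 = 177.3114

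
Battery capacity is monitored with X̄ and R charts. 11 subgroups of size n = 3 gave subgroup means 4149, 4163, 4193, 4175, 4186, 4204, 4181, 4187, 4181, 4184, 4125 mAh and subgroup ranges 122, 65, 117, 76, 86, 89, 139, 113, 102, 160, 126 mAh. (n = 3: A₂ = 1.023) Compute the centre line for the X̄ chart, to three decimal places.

4175.273

X̄̄ = (4149 + 4163 + 4193 + 4175 + 4186 + 4204 + 4181 + 4187 + 4181 + 4184 + 4125) / 11 = 45928.0000 / 11 = 4175.2727
CL = X̄̄ = 4175.2727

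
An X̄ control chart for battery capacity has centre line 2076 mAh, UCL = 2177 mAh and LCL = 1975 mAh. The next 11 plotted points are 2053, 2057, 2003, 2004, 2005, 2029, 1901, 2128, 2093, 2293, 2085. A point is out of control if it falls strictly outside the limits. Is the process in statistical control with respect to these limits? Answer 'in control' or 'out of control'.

out of control

Compare each point to [1975, 2177]: sample 7 = 1901 < LCL; sample 10 = 2293 > UCL.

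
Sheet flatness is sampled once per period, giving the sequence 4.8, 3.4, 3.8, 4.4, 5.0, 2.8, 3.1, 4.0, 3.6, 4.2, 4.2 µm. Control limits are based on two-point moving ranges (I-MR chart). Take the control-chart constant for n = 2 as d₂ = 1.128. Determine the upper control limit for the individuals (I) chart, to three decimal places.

X̄ = (4.8 + 3.4 + 3.8 + 4.4 + 5.0 + 2.8 + 3.1 + 4.0 + 3.6 + 4.2 + 4.2) / 11 = 3.9364
Moving ranges: 1.4, 0.4, 0.6, 0.6, 2.2, 0.3, 0.9, 0.4, 0.6, 0.0; M̄R̄ = 7.4000 / 10 = 0.7400
UCL = X̄ + 3·M̄R̄/d₂ = 3.9364 + 3 × 0.7400 / 1.128 = 5.9044

5.904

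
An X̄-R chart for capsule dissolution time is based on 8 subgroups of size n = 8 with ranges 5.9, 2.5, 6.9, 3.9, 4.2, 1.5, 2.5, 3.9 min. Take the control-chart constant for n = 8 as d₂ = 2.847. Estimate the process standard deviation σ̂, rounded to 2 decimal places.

R̄ = (5.9 + 2.5 + 6.9 + 3.9 + 4.2 + 1.5 + 2.5 + 3.9) / 8 = 3.9125
σ̂ = R̄ / d₂ = 3.9125 / 2.847 = 1.3743

1.37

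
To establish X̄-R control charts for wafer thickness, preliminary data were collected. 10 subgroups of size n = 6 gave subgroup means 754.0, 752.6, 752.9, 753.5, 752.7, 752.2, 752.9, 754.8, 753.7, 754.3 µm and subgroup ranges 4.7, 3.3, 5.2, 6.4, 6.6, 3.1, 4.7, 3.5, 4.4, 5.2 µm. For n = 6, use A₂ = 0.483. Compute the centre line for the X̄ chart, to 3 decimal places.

753.360

X̄̄ = (754.0 + 752.6 + 752.9 + 753.5 + 752.7 + 752.2 + 752.9 + 754.8 + 753.7 + 754.3) / 10 = 7533.6000 / 10 = 753.3600
CL = X̄̄ = 753.3600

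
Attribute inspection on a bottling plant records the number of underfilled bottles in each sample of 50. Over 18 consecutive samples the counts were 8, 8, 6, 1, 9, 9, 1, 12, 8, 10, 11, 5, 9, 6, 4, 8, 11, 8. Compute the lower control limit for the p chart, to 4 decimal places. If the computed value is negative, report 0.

0.0000

p̄ = Σdᵢ / (k·n) = 134 / (18 × 50) = 0.14889
LCL = p̄ − 3·√(p̄(1−p̄)/n) = 0.14889 − 3 × 0.05034 = -0.00214 → 0 (negative, so LCL = 0)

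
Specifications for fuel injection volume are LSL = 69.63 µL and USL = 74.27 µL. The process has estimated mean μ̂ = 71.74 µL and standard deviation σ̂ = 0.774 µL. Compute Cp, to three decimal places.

0.999

Cp = (USL − LSL) / (6σ̂) = (74.27 − 69.63) / (6 × 0.774) = 4.6400 / 4.6440 = 0.9991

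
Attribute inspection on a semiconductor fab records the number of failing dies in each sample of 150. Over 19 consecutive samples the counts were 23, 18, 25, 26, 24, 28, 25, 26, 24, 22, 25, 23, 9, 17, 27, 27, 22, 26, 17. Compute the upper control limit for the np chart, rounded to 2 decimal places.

p̄ = Σdᵢ / (k·n) = 434 / (19 × 150) = 0.15228
UCL = np̄ + 3·√(np̄(1−p̄)) = 22.8421 + 3 × √(22.8421×0.84772) = 22.8421 + 3 × 4.4004 = 36.0434

36.04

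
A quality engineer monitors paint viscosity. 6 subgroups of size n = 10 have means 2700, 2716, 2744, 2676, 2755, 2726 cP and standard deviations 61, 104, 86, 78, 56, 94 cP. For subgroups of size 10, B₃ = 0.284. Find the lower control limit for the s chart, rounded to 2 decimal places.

22.67

s̄ = (61 + 104 + 86 + 78 + 56 + 94) / 6 = 79.8333
LCL_s = B₃·s̄ = 0.284 × 79.8333 = 22.6727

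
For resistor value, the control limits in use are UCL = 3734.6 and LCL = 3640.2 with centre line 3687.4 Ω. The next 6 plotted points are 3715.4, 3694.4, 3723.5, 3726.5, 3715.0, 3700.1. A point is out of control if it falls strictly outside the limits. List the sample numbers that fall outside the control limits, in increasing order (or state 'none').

none

All 6 points lie within [3640.2, 3734.6].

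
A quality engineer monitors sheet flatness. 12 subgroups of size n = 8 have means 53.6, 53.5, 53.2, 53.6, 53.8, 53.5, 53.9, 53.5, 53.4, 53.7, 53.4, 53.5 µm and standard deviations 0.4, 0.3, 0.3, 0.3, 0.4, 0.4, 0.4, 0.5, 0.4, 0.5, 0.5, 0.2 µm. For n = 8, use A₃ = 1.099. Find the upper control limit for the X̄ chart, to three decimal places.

53.971

X̄̄ = (53.6 + 53.5 + 53.2 + 53.6 + 53.8 + 53.5 + 53.9 + 53.5 + 53.4 + 53.7 + 53.4 + 53.5) / 12 = 53.5500
s̄ = (0.4 + 0.3 + 0.3 + 0.3 + 0.4 + 0.4 + 0.4 + 0.5 + 0.4 + 0.5 + 0.5 + 0.2) / 12 = 0.3833
UCL = X̄̄ + A₃·s̄ = 53.5500 + 1.099 × 0.3833 = 53.9713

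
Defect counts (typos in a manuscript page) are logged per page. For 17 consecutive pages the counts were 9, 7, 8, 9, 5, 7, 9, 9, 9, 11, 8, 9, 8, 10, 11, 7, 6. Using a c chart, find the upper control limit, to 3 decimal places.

c̄ = (9 + 7 + 8 + 9 + 5 + 7 + 9 + 9 + 9 + 11 + 8 + 9 + 8 + 10 + 11 + 7 + 6) / 17 = 142 / 17 = 8.3529
UCL = c̄ + 3√c̄ = 8.3529 + 3 × √8.3529 = 8.3529 + 3 × 2.8901 = 17.0234

17.023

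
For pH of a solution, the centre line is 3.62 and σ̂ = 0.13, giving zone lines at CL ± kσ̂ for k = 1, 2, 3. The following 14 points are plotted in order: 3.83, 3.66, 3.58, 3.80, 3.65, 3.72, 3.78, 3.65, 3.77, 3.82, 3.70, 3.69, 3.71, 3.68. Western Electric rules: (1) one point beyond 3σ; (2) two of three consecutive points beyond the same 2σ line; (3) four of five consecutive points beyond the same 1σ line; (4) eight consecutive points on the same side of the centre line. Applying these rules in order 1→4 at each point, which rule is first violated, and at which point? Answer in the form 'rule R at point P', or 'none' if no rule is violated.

Zone of each point (C = within 1σ̂, B = 1σ̂–2σ̂, A = 2σ̂–3σ̂, * = beyond 3σ̂; sign = side of CL): 1:+B, 2:+C, 3:-C, 4:+B, 5:+C, 6:+C, 7:+B, 8:+C, 9:+B, 10:+B, 11:+C, 12:+C, 13:+C, 14:+C
Rule 4 (eight consecutive points on the same side of the centre line) is satisfied at point 11.

rule 4 at point 11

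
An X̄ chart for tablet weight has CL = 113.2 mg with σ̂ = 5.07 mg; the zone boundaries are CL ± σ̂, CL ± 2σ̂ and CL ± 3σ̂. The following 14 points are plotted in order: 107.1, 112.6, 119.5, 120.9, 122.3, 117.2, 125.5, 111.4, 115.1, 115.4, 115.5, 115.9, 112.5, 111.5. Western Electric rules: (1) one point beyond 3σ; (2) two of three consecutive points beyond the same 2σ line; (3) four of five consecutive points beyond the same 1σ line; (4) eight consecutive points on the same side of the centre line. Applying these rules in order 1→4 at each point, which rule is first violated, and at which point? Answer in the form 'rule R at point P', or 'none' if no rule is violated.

rule 3 at point 7

Zone of each point (C = within 1σ̂, B = 1σ̂–2σ̂, A = 2σ̂–3σ̂, * = beyond 3σ̂; sign = side of CL): 1:-B, 2:-C, 3:+B, 4:+B, 5:+B, 6:+C, 7:+A, 8:-C, 9:+C, 10:+C, 11:+C, 12:+C, 13:-C, 14:-C
Rule 3 (four of five consecutive points beyond the same 1σ limit) is satisfied at point 7.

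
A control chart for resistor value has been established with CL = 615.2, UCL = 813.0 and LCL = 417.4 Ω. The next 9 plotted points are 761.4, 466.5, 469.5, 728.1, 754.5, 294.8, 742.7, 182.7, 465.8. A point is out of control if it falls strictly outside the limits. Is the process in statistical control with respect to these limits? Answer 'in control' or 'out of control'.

Compare each point to [417.4, 813.0]: sample 6 = 294.8 < LCL; sample 8 = 182.7 < LCL.

out of control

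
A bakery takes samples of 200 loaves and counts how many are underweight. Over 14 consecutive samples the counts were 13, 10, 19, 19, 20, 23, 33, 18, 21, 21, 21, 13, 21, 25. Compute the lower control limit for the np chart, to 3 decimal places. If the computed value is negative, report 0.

p̄ = Σdᵢ / (k·n) = 277 / (14 × 200) = 0.09893
LCL = np̄ − 3·√(np̄(1−p̄)) = 19.7857 − 3 × 4.2224 = 7.1186

7.119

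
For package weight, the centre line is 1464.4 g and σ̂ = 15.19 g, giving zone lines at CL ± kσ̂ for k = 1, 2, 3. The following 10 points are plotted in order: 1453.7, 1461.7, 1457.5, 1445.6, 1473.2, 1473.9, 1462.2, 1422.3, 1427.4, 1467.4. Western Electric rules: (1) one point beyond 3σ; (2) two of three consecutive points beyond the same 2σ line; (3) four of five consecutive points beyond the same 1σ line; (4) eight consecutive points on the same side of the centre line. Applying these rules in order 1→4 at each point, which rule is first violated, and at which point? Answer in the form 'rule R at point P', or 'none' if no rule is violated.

Zone of each point (C = within 1σ̂, B = 1σ̂–2σ̂, A = 2σ̂–3σ̂, * = beyond 3σ̂; sign = side of CL): 1:-C, 2:-C, 3:-C, 4:-B, 5:+C, 6:+C, 7:-C, 8:-A, 9:-A, 10:+C
Rule 2 (two of three consecutive points beyond the same 2σ limit) is satisfied at point 9.

rule 2 at point 9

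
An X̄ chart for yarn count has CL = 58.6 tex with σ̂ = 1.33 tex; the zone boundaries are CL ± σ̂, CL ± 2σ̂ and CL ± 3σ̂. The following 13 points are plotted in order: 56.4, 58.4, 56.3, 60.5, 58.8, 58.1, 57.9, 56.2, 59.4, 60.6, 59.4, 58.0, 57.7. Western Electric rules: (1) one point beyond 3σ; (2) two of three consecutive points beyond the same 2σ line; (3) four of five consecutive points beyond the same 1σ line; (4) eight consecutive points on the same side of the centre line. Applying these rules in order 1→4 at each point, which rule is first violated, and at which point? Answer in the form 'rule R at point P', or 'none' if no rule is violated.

none

Zone of each point (C = within 1σ̂, B = 1σ̂–2σ̂, A = 2σ̂–3σ̂, * = beyond 3σ̂; sign = side of CL): 1:-B, 2:-C, 3:-B, 4:+B, 5:+C, 6:-C, 7:-C, 8:-B, 9:+C, 10:+B, 11:+C, 12:-C, 13:-C
No rule fires across all 13 points.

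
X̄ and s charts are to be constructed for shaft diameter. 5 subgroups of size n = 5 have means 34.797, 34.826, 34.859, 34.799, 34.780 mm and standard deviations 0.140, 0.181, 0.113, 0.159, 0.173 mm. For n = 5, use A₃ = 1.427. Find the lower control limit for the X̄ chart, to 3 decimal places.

34.594

X̄̄ = (34.797 + 34.826 + 34.859 + 34.799 + 34.780) / 5 = 34.8122
s̄ = (0.140 + 0.181 + 0.113 + 0.159 + 0.173) / 5 = 0.1532
LCL = X̄̄ − A₃·s̄ = 34.8122 − 1.427 × 0.1532 = 34.5936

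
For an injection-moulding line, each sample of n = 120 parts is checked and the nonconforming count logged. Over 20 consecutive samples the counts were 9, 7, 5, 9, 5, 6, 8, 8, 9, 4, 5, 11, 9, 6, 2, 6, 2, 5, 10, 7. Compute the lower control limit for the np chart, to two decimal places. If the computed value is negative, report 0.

0.00

p̄ = Σdᵢ / (k·n) = 133 / (20 × 120) = 0.05542
LCL = np̄ − 3·√(np̄(1−p̄)) = 6.6500 − 3 × 2.5063 = -0.8689 → 0 (negative, so LCL = 0)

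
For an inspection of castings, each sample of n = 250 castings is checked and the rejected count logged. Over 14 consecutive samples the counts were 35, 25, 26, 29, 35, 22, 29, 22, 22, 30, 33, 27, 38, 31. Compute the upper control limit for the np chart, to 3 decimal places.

44.014

p̄ = Σdᵢ / (k·n) = 404 / (14 × 250) = 0.11543
UCL = np̄ + 3·√(np̄(1−p̄)) = 28.8571 + 3 × √(28.8571×0.88457) = 28.8571 + 3 × 5.0523 = 44.0142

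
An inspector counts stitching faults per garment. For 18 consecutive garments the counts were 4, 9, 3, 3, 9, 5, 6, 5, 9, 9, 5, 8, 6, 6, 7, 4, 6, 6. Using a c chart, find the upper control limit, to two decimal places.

c̄ = (4 + 9 + 3 + 3 + 9 + 5 + 6 + 5 + 9 + 9 + 5 + 8 + 6 + 6 + 7 + 4 + 6 + 6) / 18 = 110 / 18 = 6.1111
UCL = c̄ + 3√c̄ = 6.1111 + 3 × √6.1111 = 6.1111 + 3 × 2.4721 = 13.5273

13.53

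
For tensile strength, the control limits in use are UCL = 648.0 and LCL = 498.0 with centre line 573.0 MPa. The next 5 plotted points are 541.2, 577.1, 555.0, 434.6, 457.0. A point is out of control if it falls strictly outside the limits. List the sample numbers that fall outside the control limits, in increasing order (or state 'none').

Compare each point to [498.0, 648.0]: sample 4 = 434.6 < LCL; sample 5 = 457.0 < LCL.

4, 5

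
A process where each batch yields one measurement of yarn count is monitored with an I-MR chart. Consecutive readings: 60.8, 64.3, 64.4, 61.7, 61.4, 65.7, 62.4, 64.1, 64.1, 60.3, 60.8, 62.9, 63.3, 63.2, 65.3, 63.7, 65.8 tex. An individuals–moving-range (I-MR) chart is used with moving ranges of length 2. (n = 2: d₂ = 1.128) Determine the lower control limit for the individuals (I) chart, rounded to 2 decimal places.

X̄ = (60.8 + 64.3 + 64.4 + 61.7 + 61.4 + 65.7 + 62.4 + 64.1 + 64.1 + 60.3 + 60.8 + 62.9 + 63.3 + 63.2 + 65.3 + 63.7 + 65.8) / 17 = 63.1882
Moving ranges: 3.5, 0.1, 2.7, 0.3, 4.3, 3.3, 1.7, 0.0, 3.8, 0.5, 2.1, 0.4, 0.1, 2.1, 1.6, 2.1; M̄R̄ = 28.6000 / 16 = 1.7875
LCL = X̄ − 3·M̄R̄/d₂ = 63.1882 − 3 × 1.7875 / 1.128 = 58.4342

58.43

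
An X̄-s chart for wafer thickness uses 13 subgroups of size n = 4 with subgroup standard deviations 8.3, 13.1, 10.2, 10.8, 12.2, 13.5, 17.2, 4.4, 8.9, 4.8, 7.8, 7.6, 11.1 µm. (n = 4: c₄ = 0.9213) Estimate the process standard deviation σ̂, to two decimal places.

s̄ = (8.3 + 13.1 + 10.2 + 10.8 + 12.2 + 13.5 + 17.2 + 4.4 + 8.9 + 4.8 + 7.8 + 7.6 + 11.1) / 13 = 9.9923
σ̂ = s̄ / c₄ = 9.9923 / 0.9213 = 10.8459

10.85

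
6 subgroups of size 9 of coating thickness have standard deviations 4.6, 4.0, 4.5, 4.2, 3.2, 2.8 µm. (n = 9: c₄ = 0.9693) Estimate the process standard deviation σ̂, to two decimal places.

4.01

s̄ = (4.6 + 4.0 + 4.5 + 4.2 + 3.2 + 2.8) / 6 = 3.8833
σ̂ = s̄ / c₄ = 3.8833 / 0.9693 = 4.0063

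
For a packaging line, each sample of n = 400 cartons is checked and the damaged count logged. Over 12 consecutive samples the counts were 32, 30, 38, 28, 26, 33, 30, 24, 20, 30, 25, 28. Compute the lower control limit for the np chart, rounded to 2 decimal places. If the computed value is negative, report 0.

p̄ = Σdᵢ / (k·n) = 344 / (12 × 400) = 0.07167
LCL = np̄ − 3·√(np̄(1−p̄)) = 28.6667 − 3 × 5.1587 = 13.1906

13.19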